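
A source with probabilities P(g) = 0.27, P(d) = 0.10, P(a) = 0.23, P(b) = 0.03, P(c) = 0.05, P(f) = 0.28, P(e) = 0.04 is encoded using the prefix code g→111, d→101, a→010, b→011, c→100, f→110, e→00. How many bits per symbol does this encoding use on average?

L̄ = Σ pᵢ·ℓᵢ = 0.27·3 + 0.10·3 + 0.23·3 + 0.03·3 + 0.05·3 + 0.28·3 + 0.04·2 = 2.96 bits/symbol.

2.96 bits/symbol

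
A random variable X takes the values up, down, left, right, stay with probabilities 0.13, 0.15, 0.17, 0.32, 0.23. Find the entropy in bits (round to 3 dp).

2.241 bits

H = −Σ pᵢ log₂ pᵢ.
−0.13·log₂(0.13) = 0.3826
−0.15·log₂(0.15) = 0.4105
−0.17·log₂(0.17) = 0.4346
−0.32·log₂(0.32) = 0.5260
−0.23·log₂(0.23) = 0.4877
Sum ≈ 2.2415 → 2.241 bits.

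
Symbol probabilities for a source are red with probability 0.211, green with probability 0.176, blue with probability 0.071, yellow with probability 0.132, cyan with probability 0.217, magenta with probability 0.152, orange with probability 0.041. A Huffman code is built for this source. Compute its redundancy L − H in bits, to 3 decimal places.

0.032 bits

Entropy H = −Σ p log₂ p ≈ 2.6517 bits.
Huffman merges: 41/1000+71/1000→14/125; 14/125+33/250→61/250; 19/125+22/125→41/125; 211/1000+217/1000→107/250; 61/250+41/125→143/250; 107/250+143/250→1. L = 671/250 ≈ 2.6840.
L − H = 2.6840 − 2.6517 = 0.032 bits.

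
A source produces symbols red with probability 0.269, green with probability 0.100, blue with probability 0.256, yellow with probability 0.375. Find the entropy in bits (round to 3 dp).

1.876 bits

H = −Σ pᵢ log₂ pᵢ.
−0.269·log₂(0.269) = 0.5096
−0.100·log₂(0.100) = 0.3322
−0.256·log₂(0.256) = 0.5032
−0.375·log₂(0.375) = 0.5306
Sum ≈ 1.8756 → 1.876 bits.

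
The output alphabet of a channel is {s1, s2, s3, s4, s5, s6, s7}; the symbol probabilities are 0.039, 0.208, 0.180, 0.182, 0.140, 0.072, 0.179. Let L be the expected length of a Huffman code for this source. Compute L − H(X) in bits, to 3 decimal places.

0.060 bits

Entropy H = −Σ p log₂ p ≈ 2.6611 bits.
Huffman merges: 39/1000+9/125→111/1000; 111/1000+7/50→251/1000; 179/1000+9/50→359/1000; 91/500+26/125→39/100; 251/1000+359/1000→61/100; 39/100+61/100→1. L = 2721/1000 ≈ 2.7210.
L − H = 2.7210 − 2.6611 = 0.060 bits.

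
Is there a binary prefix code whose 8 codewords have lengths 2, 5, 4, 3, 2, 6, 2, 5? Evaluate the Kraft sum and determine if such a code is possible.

1.015625; no

With common denominator 2^6 = 64: Σ 2^(−ℓᵢ) = 16/64 + 2/64 + 4/64 + 8/64 + 16/64 + 1/64 + 16/64 + 2/64 = 65/64 = 1.015625.
Kraft's inequality requires Σ ≤ 1; here Σ = 1.015625 > 1, so no such prefix code exists.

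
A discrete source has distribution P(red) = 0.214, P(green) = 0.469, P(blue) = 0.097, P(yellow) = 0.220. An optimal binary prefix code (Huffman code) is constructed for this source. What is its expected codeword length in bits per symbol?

1.842 bits/symbol

Repeatedly combine the two least-probable nodes; the expected code length is the sum of the merged weights.
merge 97/1000 + 107/500 → 311/1000
merge 11/50 + 311/1000 → 531/1000
merge 469/1000 + 531/1000 → 1
L = 311/1000 + 531/1000 + 1 = 921/500 = 1.842 bits/symbol.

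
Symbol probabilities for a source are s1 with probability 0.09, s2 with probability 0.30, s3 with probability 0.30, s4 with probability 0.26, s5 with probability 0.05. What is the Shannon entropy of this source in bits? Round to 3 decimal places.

H = −Σ pᵢ log₂ pᵢ.
−0.09·log₂(0.09) = 0.3127
−0.30·log₂(0.30) = 0.5211
−0.30·log₂(0.30) = 0.5211
−0.26·log₂(0.26) = 0.5053
−0.05·log₂(0.05) = 0.2161
Sum ≈ 2.0762 → 2.076 bits.

2.076 bits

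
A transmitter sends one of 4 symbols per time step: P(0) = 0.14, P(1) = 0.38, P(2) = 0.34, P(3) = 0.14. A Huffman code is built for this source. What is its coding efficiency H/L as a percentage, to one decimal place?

97.6%

Entropy H = −Σ p log₂ p ≈ 1.8538 bits.
Huffman merges: 7/50+7/50→7/25; 7/25+17/50→31/50; 19/50+31/50→1. L = 19/10 ≈ 1.9000.
Efficiency = H/L = 1.8538/1.9000 = 97.6%.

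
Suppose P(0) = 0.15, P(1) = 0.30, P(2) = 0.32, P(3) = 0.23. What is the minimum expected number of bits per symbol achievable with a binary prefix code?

Repeatedly combine the two least-probable nodes; the expected code length is the sum of the merged weights.
merge 3/20 + 23/100 → 19/50
merge 3/10 + 8/25 → 31/50
merge 19/50 + 31/50 → 1
L = 19/50 + 31/50 + 1 = 2 bits/symbol.

2 bits/symbol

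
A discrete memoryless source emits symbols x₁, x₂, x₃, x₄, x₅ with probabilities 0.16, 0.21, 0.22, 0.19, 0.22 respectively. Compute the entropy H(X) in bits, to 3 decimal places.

2.312 bits

H = −Σ pᵢ log₂ pᵢ.
−0.16·log₂(0.16) = 0.4230
−0.21·log₂(0.21) = 0.4728
−0.22·log₂(0.22) = 0.4806
−0.19·log₂(0.19) = 0.4552
−0.22·log₂(0.22) = 0.4806
Sum ≈ 2.3122 → 2.312 bits.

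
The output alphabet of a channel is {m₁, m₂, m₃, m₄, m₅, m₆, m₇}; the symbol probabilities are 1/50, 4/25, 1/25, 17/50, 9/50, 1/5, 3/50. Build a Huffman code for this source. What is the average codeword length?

Repeatedly combine the two least-probable nodes; the expected code length is the sum of the merged weights.
merge 1/50 + 1/25 → 3/50
merge 3/50 + 3/50 → 3/25
merge 3/25 + 4/25 → 7/25
merge 9/50 + 1/5 → 19/50
merge 7/25 + 17/50 → 31/50
merge 19/50 + 31/50 → 1
L = 3/50 + 3/25 + 7/25 + 19/50 + 31/50 + 1 = 123/50 = 2.46 bits/symbol.

2.46 bits/symbol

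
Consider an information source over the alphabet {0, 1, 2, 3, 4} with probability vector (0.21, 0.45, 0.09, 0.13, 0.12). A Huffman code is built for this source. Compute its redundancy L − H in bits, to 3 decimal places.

0.046 bits

Entropy H = −Σ p log₂ p ≈ 2.0536 bits.
Huffman merges: 9/100+3/25→21/100; 13/100+21/100→17/50; 21/100+17/50→11/20; 9/20+11/20→1. L = 21/10 ≈ 2.1000.
L − H = 2.1000 − 2.0536 = 0.046 bits.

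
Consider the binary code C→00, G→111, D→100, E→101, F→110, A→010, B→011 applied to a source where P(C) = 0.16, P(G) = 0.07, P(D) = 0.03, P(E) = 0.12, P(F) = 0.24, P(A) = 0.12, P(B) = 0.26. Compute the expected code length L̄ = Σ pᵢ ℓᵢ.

L̄ = Σ pᵢ·ℓᵢ = 0.16·2 + 0.07·3 + 0.03·3 + 0.12·3 + 0.24·3 + 0.12·3 + 0.26·3 = 2.84 bits/symbol.

2.84 bits/symbol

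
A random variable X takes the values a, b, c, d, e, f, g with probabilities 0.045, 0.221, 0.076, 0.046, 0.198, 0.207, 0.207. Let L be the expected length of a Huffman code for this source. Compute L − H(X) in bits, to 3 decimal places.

Entropy H = −Σ p log₂ p ≈ 2.5729 bits.
Huffman merges: 9/200+23/500→91/1000; 19/250+91/1000→167/1000; 167/1000+99/500→73/200; 207/1000+207/1000→207/500; 221/1000+73/200→293/500; 207/500+293/500→1. L = 2623/1000 ≈ 2.6230.
L − H = 2.6230 − 2.5729 = 0.050 bits.

0.050 bits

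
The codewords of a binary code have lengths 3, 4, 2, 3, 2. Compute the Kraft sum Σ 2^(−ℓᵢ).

With common denominator 2^4 = 16: Σ 2^(−ℓᵢ) = 2/16 + 1/16 + 4/16 + 2/16 + 4/16 = 13/16 = 0.8125.

0.8125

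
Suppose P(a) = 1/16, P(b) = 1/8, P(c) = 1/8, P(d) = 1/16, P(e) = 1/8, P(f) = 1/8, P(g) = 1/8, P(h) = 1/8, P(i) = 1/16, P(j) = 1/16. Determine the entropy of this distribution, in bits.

3.25 bits

Each probability is a power of 1/2, so log₂(1/p) is an integer.
H = Σ p·log₂(1/p) = 1/16·4 + 1/8·3 + 1/8·3 + 1/16·4 + 1/8·3 + 1/8·3 + 1/8·3 + 1/8·3 + 1/16·4 + 1/16·4 = 3.25 bits.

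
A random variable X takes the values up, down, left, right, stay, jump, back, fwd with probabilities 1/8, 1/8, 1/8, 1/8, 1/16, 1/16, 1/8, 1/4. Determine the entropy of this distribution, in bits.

2.875 bits

Each probability is a power of 1/2, so log₂(1/p) is an integer.
H = Σ p·log₂(1/p) = 1/8·3 + 1/8·3 + 1/8·3 + 1/8·3 + 1/16·4 + 1/16·4 + 1/8·3 + 1/4·2 = 2.875 bits.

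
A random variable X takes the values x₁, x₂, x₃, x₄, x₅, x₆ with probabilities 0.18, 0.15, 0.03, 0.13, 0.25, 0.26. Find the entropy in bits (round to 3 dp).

H = −Σ pᵢ log₂ pᵢ.
−0.18·log₂(0.18) = 0.4453
−0.15·log₂(0.15) = 0.4105
−0.03·log₂(0.03) = 0.1518
−0.13·log₂(0.13) = 0.3826
−0.25·log₂(0.25) = 0.5000
−0.26·log₂(0.26) = 0.5053
Sum ≈ 2.3956 → 2.396 bits.

2.396 bits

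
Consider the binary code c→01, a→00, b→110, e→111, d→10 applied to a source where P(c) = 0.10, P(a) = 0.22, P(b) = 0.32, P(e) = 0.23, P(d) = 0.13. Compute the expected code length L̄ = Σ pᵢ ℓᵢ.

2.55 bits/symbol

L̄ = Σ pᵢ·ℓᵢ = 0.10·2 + 0.22·2 + 0.32·3 + 0.23·3 + 0.13·2 = 2.55 bits/symbol.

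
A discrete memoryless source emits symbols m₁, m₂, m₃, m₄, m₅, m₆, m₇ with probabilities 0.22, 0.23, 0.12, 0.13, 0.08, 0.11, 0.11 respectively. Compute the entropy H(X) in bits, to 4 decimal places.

H = −Σ pᵢ log₂ pᵢ.
−0.22·log₂(0.22) = 0.4806
−0.23·log₂(0.23) = 0.4877
−0.12·log₂(0.12) = 0.3671
−0.13·log₂(0.13) = 0.3826
−0.08·log₂(0.08) = 0.2915
−0.11·log₂(0.11) = 0.3503
−0.11·log₂(0.11) = 0.3503
Sum ≈ 2.7100 → 2.7100 bits.

2.7100 bits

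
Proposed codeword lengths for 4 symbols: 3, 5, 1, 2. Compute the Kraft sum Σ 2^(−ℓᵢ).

With common denominator 2^5 = 32: Σ 2^(−ℓᵢ) = 4/32 + 1/32 + 16/32 + 8/32 = 29/32 = 0.90625.

0.90625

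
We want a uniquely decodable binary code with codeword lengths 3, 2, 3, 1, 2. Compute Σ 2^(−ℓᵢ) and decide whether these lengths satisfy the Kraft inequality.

With common denominator 2^3 = 8: Σ 2^(−ℓᵢ) = 1/8 + 2/8 + 1/8 + 4/8 + 2/8 = 10/8 = 1.25.
Kraft's inequality requires Σ ≤ 1; here Σ = 1.25 > 1, so no such prefix code exists.

1.25; no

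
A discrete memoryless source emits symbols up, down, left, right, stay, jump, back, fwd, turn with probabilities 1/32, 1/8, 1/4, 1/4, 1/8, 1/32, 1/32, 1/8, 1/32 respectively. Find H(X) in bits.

Each probability is a power of 1/2, so log₂(1/p) is an integer.
H = Σ p·log₂(1/p) = 1/32·5 + 1/8·3 + 1/4·2 + 1/4·2 + 1/8·3 + 1/32·5 + 1/32·5 + 1/8·3 + 1/32·5 = 2.75 bits.

2.75 bits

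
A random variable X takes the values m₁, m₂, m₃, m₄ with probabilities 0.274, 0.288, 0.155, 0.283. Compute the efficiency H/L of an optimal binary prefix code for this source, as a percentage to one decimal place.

Entropy H = −Σ p log₂ p ≈ 1.9612 bits.
Huffman merges: 31/200+137/500→429/1000; 283/1000+36/125→571/1000; 429/1000+571/1000→1. L = 2 ≈ 2.0000.
Efficiency = H/L = 1.9612/2.0000 = 98.1%.

98.1%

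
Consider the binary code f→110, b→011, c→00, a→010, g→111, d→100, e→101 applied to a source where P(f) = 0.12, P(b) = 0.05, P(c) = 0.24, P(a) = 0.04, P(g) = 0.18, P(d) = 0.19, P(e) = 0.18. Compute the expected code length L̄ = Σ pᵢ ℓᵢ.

L̄ = Σ pᵢ·ℓᵢ = 0.12·3 + 0.05·3 + 0.24·2 + 0.04·3 + 0.18·3 + 0.19·3 + 0.18·3 = 2.76 bits/symbol.

2.76 bits/symbol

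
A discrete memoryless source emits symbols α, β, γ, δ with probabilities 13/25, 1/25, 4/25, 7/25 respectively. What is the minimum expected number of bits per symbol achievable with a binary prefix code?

1.68 bits/symbol

Repeatedly combine the two least-probable nodes; the expected code length is the sum of the merged weights.
merge 1/25 + 4/25 → 1/5
merge 1/5 + 7/25 → 12/25
merge 12/25 + 13/25 → 1
L = 1/5 + 12/25 + 1 = 42/25 = 1.68 bits/symbol.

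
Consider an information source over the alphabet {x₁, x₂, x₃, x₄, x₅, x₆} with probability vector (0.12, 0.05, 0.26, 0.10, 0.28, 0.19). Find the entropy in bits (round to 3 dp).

H = −Σ pᵢ log₂ pᵢ.
−0.12·log₂(0.12) = 0.3671
−0.05·log₂(0.05) = 0.2161
−0.26·log₂(0.26) = 0.5053
−0.10·log₂(0.10) = 0.3322
−0.28·log₂(0.28) = 0.5142
−0.19·log₂(0.19) = 0.4552
Sum ≈ 2.3901 → 2.390 bits.

2.390 bits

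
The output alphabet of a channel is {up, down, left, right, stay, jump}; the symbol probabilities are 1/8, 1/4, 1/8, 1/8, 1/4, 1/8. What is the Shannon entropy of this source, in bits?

Each probability is a power of 1/2, so log₂(1/p) is an integer.
H = Σ p·log₂(1/p) = 1/8·3 + 1/4·2 + 1/8·3 + 1/8·3 + 1/4·2 + 1/8·3 = 2.5 bits.

2.5 bits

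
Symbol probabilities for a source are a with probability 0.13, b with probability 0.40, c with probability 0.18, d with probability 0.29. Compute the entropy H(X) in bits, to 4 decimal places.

H = −Σ pᵢ log₂ pᵢ.
−0.13·log₂(0.13) = 0.3826
−0.40·log₂(0.40) = 0.5288
−0.18·log₂(0.18) = 0.4453
−0.29·log₂(0.29) = 0.5179
Sum ≈ 1.8746 → 1.8746 bits.

1.8746 bits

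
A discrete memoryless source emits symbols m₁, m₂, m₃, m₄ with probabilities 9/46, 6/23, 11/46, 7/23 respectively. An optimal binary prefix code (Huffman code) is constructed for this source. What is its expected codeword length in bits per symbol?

Repeatedly combine the two least-probable nodes; the expected code length is the sum of the merged weights.
merge 9/46 + 11/46 → 10/23
merge 6/23 + 7/23 → 13/23
merge 10/23 + 13/23 → 1
L = 10/23 + 13/23 + 1 = 2 bits/symbol.

2 bits/symbol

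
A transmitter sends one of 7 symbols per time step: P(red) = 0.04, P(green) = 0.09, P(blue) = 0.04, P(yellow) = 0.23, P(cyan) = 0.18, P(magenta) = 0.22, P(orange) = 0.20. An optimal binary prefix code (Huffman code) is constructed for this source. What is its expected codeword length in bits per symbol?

2.6 bits/symbol

Repeatedly combine the two least-probable nodes; the expected code length is the sum of the merged weights.
merge 1/25 + 1/25 → 2/25
merge 2/25 + 9/100 → 17/100
merge 17/100 + 9/50 → 7/20
merge 1/5 + 11/50 → 21/50
merge 23/100 + 7/20 → 29/50
merge 21/50 + 29/50 → 1
L = 2/25 + 17/100 + 7/20 + 21/50 + 29/50 + 1 = 13/5 = 2.6 bits/symbol.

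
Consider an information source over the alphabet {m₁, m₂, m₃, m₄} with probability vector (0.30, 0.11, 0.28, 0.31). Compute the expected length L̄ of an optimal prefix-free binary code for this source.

2 bits/symbol

Repeatedly combine the two least-probable nodes; the expected code length is the sum of the merged weights.
merge 11/100 + 7/25 → 39/100
merge 3/10 + 31/100 → 61/100
merge 39/100 + 61/100 → 1
L = 39/100 + 61/100 + 1 = 2 bits/symbol.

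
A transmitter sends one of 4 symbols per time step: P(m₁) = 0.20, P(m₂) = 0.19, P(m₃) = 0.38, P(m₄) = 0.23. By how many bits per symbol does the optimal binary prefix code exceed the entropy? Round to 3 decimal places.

0.062 bits

Entropy H = −Σ p log₂ p ≈ 1.9377 bits.
Huffman merges: 19/100+1/5→39/100; 23/100+19/50→61/100; 39/100+61/100→1. L = 2 ≈ 2.0000.
L − H = 2.0000 − 1.9377 = 0.062 bits.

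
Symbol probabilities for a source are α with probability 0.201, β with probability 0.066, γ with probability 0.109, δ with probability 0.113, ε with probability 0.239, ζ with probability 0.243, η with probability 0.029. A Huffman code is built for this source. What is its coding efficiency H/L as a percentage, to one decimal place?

98.2%

Entropy H = −Σ p log₂ p ≈ 2.5657 bits.
Huffman merges: 29/1000+33/500→19/200; 19/200+109/1000→51/250; 113/1000+201/1000→157/500; 51/250+239/1000→443/1000; 243/1000+157/500→557/1000; 443/1000+557/1000→1. L = 2613/1000 ≈ 2.6130.
Efficiency = H/L = 2.5657/2.6130 = 98.2%.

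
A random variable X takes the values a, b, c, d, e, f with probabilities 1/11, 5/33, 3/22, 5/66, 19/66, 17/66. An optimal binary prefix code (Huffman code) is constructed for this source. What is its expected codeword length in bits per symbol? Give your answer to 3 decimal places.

Repeatedly combine the two least-probable nodes; the expected code length is the sum of the merged weights.
merge 5/66 + 1/11 → 1/6
merge 3/22 + 5/33 → 19/66
merge 1/6 + 17/66 → 14/33
merge 19/66 + 19/66 → 19/33
merge 14/33 + 19/33 → 1
L = 1/6 + 19/66 + 14/33 + 19/33 + 1 = 27/11 ≈ 2.455 bits/symbol.

2.455 bits/symbol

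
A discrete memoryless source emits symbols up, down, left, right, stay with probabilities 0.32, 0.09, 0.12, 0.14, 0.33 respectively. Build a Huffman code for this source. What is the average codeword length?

Repeatedly combine the two least-probable nodes; the expected code length is the sum of the merged weights.
merge 9/100 + 3/25 → 21/100
merge 7/50 + 21/100 → 7/20
merge 8/25 + 33/100 → 13/20
merge 7/20 + 13/20 → 1
L = 21/100 + 7/20 + 13/20 + 1 = 221/100 = 2.21 bits/symbol.

2.21 bits/symbol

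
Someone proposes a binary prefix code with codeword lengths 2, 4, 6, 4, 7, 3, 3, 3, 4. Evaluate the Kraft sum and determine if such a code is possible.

0.8359375; yes

With common denominator 2^7 = 128: Σ 2^(−ℓᵢ) = 32/128 + 8/128 + 2/128 + 8/128 + 1/128 + 16/128 + 16/128 + 16/128 + 8/128 = 107/128 = 0.8359375.
Kraft's inequality requires Σ ≤ 1; here Σ = 0.8359375 ≤ 1, so such a prefix code exists.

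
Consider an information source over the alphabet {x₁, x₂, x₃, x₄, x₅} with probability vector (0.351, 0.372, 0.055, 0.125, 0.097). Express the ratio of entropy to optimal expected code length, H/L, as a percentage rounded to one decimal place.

Entropy H = −Σ p log₂ p ≈ 1.9925 bits.
Huffman merges: 11/200+97/1000→19/125; 1/8+19/125→277/1000; 277/1000+351/1000→157/250; 93/250+157/250→1. L = 2057/1000 ≈ 2.0570.
Efficiency = H/L = 1.9925/2.0570 = 96.9%.

96.9%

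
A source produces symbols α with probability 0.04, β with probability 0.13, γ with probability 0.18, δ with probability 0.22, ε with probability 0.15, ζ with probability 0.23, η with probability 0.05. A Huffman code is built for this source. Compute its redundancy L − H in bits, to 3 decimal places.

Entropy H = −Σ p log₂ p ≈ 2.6086 bits.
Huffman merges: 1/25+1/20→9/100; 9/100+13/100→11/50; 3/20+9/50→33/100; 11/50+11/50→11/25; 23/100+33/100→14/25; 11/25+14/25→1. L = 66/25 ≈ 2.6400.
L − H = 2.6400 − 2.6086 = 0.031 bits.

0.031 bits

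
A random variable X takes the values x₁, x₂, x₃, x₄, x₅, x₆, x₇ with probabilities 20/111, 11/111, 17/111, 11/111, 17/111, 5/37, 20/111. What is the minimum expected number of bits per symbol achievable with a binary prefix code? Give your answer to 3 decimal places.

2.820 bits/symbol

Repeatedly combine the two least-probable nodes; the expected code length is the sum of the merged weights.
merge 11/111 + 11/111 → 22/111
merge 5/37 + 17/111 → 32/111
merge 17/111 + 20/111 → 1/3
merge 20/111 + 22/111 → 14/37
merge 32/111 + 1/3 → 23/37
merge 14/37 + 23/37 → 1
L = 22/111 + 32/111 + 1/3 + 14/37 + 23/37 + 1 = 313/111 ≈ 2.820 bits/symbol.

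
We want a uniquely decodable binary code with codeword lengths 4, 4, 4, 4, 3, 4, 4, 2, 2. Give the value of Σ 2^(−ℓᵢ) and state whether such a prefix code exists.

With common denominator 2^4 = 16: Σ 2^(−ℓᵢ) = 1/16 + 1/16 + 1/16 + 1/16 + 2/16 + 1/16 + 1/16 + 4/16 + 4/16 = 16/16 = 1.
Kraft's inequality requires Σ ≤ 1; here Σ = 1 ≤ 1, so such a prefix code exists.

1; yes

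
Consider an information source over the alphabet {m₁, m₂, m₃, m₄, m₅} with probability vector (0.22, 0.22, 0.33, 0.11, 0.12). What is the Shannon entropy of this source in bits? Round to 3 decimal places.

H = −Σ pᵢ log₂ pᵢ.
−0.22·log₂(0.22) = 0.4806
−0.22·log₂(0.22) = 0.4806
−0.33·log₂(0.33) = 0.5278
−0.11·log₂(0.11) = 0.3503
−0.12·log₂(0.12) = 0.3671
Sum ≈ 2.2063 → 2.206 bits.

2.206 bits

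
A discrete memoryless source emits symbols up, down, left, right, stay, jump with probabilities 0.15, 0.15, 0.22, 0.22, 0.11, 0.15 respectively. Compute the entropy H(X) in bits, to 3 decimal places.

2.543 bits

H = −Σ pᵢ log₂ pᵢ.
−0.15·log₂(0.15) = 0.4105
−0.15·log₂(0.15) = 0.4105
−0.22·log₂(0.22) = 0.4806
−0.22·log₂(0.22) = 0.4806
−0.11·log₂(0.11) = 0.3503
−0.15·log₂(0.15) = 0.4105
Sum ≈ 2.5431 → 2.543 bits.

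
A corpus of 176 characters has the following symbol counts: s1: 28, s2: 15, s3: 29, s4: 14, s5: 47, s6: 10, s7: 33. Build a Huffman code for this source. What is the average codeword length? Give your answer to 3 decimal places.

2.682 bits/symbol

Probabilities are the counts divided by 176.
Repeatedly combine the two least-probable nodes; the expected code length is the sum of the merged weights.
merge 5/88 + 7/88 → 3/22
merge 15/176 + 3/22 → 39/176
merge 7/44 + 29/176 → 57/176
merge 3/16 + 39/176 → 9/22
merge 47/176 + 57/176 → 13/22
merge 9/22 + 13/22 → 1
L = 3/22 + 39/176 + 57/176 + 9/22 + 13/22 + 1 = 59/22 ≈ 2.682 bits/symbol.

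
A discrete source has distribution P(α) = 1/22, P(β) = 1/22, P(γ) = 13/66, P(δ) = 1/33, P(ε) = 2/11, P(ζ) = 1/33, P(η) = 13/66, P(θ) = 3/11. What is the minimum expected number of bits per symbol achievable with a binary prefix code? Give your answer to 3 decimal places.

2.636 bits/symbol

Repeatedly combine the two least-probable nodes; the expected code length is the sum of the merged weights.
merge 1/33 + 1/33 → 2/33
merge 1/22 + 1/22 → 1/11
merge 2/33 + 1/11 → 5/33
merge 5/33 + 2/11 → 1/3
merge 13/66 + 13/66 → 13/33
merge 3/11 + 1/3 → 20/33
merge 13/33 + 20/33 → 1
L = 2/33 + 1/11 + 5/33 + 1/3 + 13/33 + 20/33 + 1 = 29/11 ≈ 2.636 bits/symbol.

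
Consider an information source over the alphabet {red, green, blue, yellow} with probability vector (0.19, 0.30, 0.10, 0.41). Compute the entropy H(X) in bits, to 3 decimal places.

1.836 bits

H = −Σ pᵢ log₂ pᵢ.
−0.19·log₂(0.19) = 0.4552
−0.30·log₂(0.30) = 0.5211
−0.10·log₂(0.10) = 0.3322
−0.41·log₂(0.41) = 0.5274
Sum ≈ 1.8359 → 1.836 bits.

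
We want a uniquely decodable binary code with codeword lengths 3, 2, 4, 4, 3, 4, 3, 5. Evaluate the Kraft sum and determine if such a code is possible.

0.84375; yes

With common denominator 2^5 = 32: Σ 2^(−ℓᵢ) = 4/32 + 8/32 + 2/32 + 2/32 + 4/32 + 2/32 + 4/32 + 1/32 = 27/32 = 0.84375.
Kraft's inequality requires Σ ≤ 1; here Σ = 0.84375 ≤ 1, so such a prefix code exists.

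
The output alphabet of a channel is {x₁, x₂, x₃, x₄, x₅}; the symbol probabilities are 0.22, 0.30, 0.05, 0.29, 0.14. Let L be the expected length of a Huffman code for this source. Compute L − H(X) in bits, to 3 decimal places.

Entropy H = −Σ p log₂ p ≈ 2.1328 bits.
Huffman merges: 1/20+7/50→19/100; 19/100+11/50→41/100; 29/100+3/10→59/100; 41/100+59/100→1. L = 219/100 ≈ 2.1900.
L − H = 2.1900 − 2.1328 = 0.057 bits.

0.057 bits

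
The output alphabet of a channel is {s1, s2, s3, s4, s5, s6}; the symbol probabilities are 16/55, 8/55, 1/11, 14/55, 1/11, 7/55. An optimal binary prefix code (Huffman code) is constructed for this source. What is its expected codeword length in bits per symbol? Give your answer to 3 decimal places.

2.455 bits/symbol

Repeatedly combine the two least-probable nodes; the expected code length is the sum of the merged weights.
merge 1/11 + 1/11 → 2/11
merge 7/55 + 8/55 → 3/11
merge 2/11 + 14/55 → 24/55
merge 3/11 + 16/55 → 31/55
merge 24/55 + 31/55 → 1
L = 2/11 + 3/11 + 24/55 + 31/55 + 1 = 27/11 ≈ 2.455 bits/symbol.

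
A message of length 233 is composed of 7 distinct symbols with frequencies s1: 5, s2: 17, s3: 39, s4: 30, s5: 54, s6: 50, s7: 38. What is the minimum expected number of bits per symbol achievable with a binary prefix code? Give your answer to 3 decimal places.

2.648 bits/symbol

Probabilities are the counts divided by 233.
Repeatedly combine the two least-probable nodes; the expected code length is the sum of the merged weights.
merge 5/233 + 17/233 → 22/233
merge 22/233 + 30/233 → 52/233
merge 38/233 + 39/233 → 77/233
merge 50/233 + 52/233 → 102/233
merge 54/233 + 77/233 → 131/233
merge 102/233 + 131/233 → 1
L = 22/233 + 52/233 + 77/233 + 102/233 + 131/233 + 1 = 617/233 ≈ 2.648 bits/symbol.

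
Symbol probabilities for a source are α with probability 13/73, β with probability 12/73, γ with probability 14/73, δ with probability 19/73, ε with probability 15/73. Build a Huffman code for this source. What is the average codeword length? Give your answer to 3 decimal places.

Repeatedly combine the two least-probable nodes; the expected code length is the sum of the merged weights.
merge 12/73 + 13/73 → 25/73
merge 14/73 + 15/73 → 29/73
merge 19/73 + 25/73 → 44/73
merge 29/73 + 44/73 → 1
L = 25/73 + 29/73 + 44/73 + 1 = 171/73 ≈ 2.342 bits/symbol.

2.342 bits/symbol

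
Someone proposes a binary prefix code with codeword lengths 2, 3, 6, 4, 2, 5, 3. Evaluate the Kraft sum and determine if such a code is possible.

With common denominator 2^6 = 64: Σ 2^(−ℓᵢ) = 16/64 + 8/64 + 1/64 + 4/64 + 16/64 + 2/64 + 8/64 = 55/64 = 0.859375.
Kraft's inequality requires Σ ≤ 1; here Σ = 0.859375 ≤ 1, so such a prefix code exists.

0.859375; yes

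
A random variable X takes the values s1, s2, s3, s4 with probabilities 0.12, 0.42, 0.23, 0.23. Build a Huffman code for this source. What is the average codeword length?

Repeatedly combine the two least-probable nodes; the expected code length is the sum of the merged weights.
merge 3/25 + 23/100 → 7/20
merge 23/100 + 7/20 → 29/50
merge 21/50 + 29/50 → 1
L = 7/20 + 29/50 + 1 = 193/100 = 1.93 bits/symbol.

1.93 bits/symbol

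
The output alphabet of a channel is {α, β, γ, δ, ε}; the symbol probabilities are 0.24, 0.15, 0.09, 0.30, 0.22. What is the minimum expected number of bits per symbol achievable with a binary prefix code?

2.24 bits/symbol

Repeatedly combine the two least-probable nodes; the expected code length is the sum of the merged weights.
merge 9/100 + 3/20 → 6/25
merge 11/50 + 6/25 → 23/50
merge 6/25 + 3/10 → 27/50
merge 23/50 + 27/50 → 1
L = 6/25 + 23/50 + 27/50 + 1 = 56/25 = 2.24 bits/symbol.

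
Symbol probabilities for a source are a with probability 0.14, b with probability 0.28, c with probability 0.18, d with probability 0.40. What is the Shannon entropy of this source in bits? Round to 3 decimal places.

H = −Σ pᵢ log₂ pᵢ.
−0.14·log₂(0.14) = 0.3971
−0.28·log₂(0.28) = 0.5142
−0.18·log₂(0.18) = 0.4453
−0.40·log₂(0.40) = 0.5288
Sum ≈ 1.8854 → 1.885 bits.

1.885 bits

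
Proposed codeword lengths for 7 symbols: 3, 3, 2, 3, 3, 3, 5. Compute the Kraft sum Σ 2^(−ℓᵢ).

With common denominator 2^5 = 32: Σ 2^(−ℓᵢ) = 4/32 + 4/32 + 8/32 + 4/32 + 4/32 + 4/32 + 1/32 = 29/32 = 0.90625.

0.90625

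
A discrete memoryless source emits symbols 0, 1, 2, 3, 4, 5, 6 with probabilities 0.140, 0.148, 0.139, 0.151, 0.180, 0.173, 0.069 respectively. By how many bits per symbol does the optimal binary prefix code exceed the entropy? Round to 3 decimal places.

0.058 bits

Entropy H = −Σ p log₂ p ≈ 2.7619 bits.
Huffman merges: 69/1000+139/1000→26/125; 7/50+37/250→36/125; 151/1000+173/1000→81/250; 9/50+26/125→97/250; 36/125+81/250→153/250; 97/250+153/250→1. L = 141/50 ≈ 2.8200.
L − H = 2.8200 − 2.7619 = 0.058 bits.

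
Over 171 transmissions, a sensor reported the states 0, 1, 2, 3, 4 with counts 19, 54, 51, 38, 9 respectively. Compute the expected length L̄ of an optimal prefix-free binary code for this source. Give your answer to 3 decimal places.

Probabilities are the counts divided by 171.
Repeatedly combine the two least-probable nodes; the expected code length is the sum of the merged weights.
merge 1/19 + 1/9 → 28/171
merge 28/171 + 2/9 → 22/57
merge 17/57 + 6/19 → 35/57
merge 22/57 + 35/57 → 1
L = 28/171 + 22/57 + 35/57 + 1 = 370/171 ≈ 2.164 bits/symbol.

2.164 bits/symbol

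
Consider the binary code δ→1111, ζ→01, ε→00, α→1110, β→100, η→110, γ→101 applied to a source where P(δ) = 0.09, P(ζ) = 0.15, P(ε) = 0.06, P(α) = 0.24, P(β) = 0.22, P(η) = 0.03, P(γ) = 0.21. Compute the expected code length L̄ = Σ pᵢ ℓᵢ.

3.12 bits/symbol

L̄ = Σ pᵢ·ℓᵢ = 0.09·4 + 0.15·2 + 0.06·2 + 0.24·4 + 0.22·3 + 0.03·3 + 0.21·3 = 3.12 bits/symbol.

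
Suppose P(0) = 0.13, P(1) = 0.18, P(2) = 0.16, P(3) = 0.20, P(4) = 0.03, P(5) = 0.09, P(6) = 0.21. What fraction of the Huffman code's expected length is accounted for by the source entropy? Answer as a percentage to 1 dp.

Entropy H = −Σ p log₂ p ≈ 2.6526 bits.
Huffman merges: 3/100+9/100→3/25; 3/25+13/100→1/4; 4/25+9/50→17/50; 1/5+21/100→41/100; 1/4+17/50→59/100; 41/100+59/100→1. L = 271/100 ≈ 2.7100.
Efficiency = H/L = 2.6526/2.7100 = 97.9%.

97.9%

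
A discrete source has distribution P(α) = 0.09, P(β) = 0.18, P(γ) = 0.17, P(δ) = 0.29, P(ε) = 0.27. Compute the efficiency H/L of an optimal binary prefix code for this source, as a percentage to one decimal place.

Entropy H = −Σ p log₂ p ≈ 2.2205 bits.
Huffman merges: 9/100+17/100→13/50; 9/50+13/50→11/25; 27/100+29/100→14/25; 11/25+14/25→1. L = 113/50 ≈ 2.2600.
Efficiency = H/L = 2.2205/2.2600 = 98.3%.

98.3%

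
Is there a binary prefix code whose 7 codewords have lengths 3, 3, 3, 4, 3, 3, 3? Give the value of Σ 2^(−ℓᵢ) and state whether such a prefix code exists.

With common denominator 2^4 = 16: Σ 2^(−ℓᵢ) = 2/16 + 2/16 + 2/16 + 1/16 + 2/16 + 2/16 + 2/16 = 13/16 = 0.8125.
Kraft's inequality requires Σ ≤ 1; here Σ = 0.8125 ≤ 1, so such a prefix code exists.

0.8125; yes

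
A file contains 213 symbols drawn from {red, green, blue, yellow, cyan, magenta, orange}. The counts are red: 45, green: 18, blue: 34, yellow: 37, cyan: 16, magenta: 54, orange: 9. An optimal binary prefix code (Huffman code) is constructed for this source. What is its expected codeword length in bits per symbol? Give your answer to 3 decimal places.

Probabilities are the counts divided by 213.
Repeatedly combine the two least-probable nodes; the expected code length is the sum of the merged weights.
merge 3/71 + 16/213 → 25/213
merge 6/71 + 25/213 → 43/213
merge 34/213 + 37/213 → 1/3
merge 43/213 + 15/71 → 88/213
merge 18/71 + 1/3 → 125/213
merge 88/213 + 125/213 → 1
L = 25/213 + 43/213 + 1/3 + 88/213 + 125/213 + 1 = 565/213 ≈ 2.653 bits/symbol.

2.653 bits/symbol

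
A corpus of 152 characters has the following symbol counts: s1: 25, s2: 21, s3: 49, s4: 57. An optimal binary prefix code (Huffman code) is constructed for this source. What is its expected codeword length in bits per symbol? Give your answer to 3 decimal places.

Probabilities are the counts divided by 152.
Repeatedly combine the two least-probable nodes; the expected code length is the sum of the merged weights.
merge 21/152 + 25/152 → 23/76
merge 23/76 + 49/152 → 5/8
merge 3/8 + 5/8 → 1
L = 23/76 + 5/8 + 1 = 293/152 ≈ 1.928 bits/symbol.

1.928 bits/symbol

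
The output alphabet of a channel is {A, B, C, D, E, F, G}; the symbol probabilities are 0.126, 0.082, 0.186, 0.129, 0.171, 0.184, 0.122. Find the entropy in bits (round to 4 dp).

2.7603 bits

H = −Σ pᵢ log₂ pᵢ.
−0.126·log₂(0.126) = 0.3766
−0.082·log₂(0.082) = 0.2959
−0.186·log₂(0.186) = 0.4514
−0.129·log₂(0.129) = 0.3811
−0.171·log₂(0.171) = 0.4357
−0.184·log₂(0.184) = 0.4494
−0.122·log₂(0.122) = 0.3703
Sum ≈ 2.7603 → 2.7603 bits.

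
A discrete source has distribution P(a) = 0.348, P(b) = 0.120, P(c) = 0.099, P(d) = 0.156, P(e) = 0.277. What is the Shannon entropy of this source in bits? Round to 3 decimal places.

2.158 bits

H = −Σ pᵢ log₂ pᵢ.
−0.348·log₂(0.348) = 0.5299
−0.120·log₂(0.120) = 0.3671
−0.099·log₂(0.099) = 0.3303
−0.156·log₂(0.156) = 0.4181
−0.277·log₂(0.277) = 0.5130
Sum ≈ 2.1585 → 2.158 bits.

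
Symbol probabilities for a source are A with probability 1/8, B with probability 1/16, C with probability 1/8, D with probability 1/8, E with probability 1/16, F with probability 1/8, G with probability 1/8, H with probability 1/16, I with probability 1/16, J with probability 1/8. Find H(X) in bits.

3.25 bits

Each probability is a power of 1/2, so log₂(1/p) is an integer.
H = Σ p·log₂(1/p) = 1/8·3 + 1/16·4 + 1/8·3 + 1/8·3 + 1/16·4 + 1/8·3 + 1/8·3 + 1/16·4 + 1/16·4 + 1/8·3 = 3.25 bits.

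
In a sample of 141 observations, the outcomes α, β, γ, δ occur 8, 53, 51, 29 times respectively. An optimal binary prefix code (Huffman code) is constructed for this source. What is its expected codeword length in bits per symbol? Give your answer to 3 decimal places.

Probabilities are the counts divided by 141.
Repeatedly combine the two least-probable nodes; the expected code length is the sum of the merged weights.
merge 8/141 + 29/141 → 37/141
merge 37/141 + 17/47 → 88/141
merge 53/141 + 88/141 → 1
L = 37/141 + 88/141 + 1 = 266/141 ≈ 1.887 bits/symbol.

1.887 bits/symbol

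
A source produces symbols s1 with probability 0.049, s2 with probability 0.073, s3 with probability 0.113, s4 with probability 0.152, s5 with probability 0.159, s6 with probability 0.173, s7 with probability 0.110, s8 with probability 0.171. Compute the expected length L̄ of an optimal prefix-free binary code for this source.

Repeatedly combine the two least-probable nodes; the expected code length is the sum of the merged weights.
merge 49/1000 + 73/1000 → 61/500
merge 11/100 + 113/1000 → 223/1000
merge 61/500 + 19/125 → 137/500
merge 159/1000 + 171/1000 → 33/100
merge 173/1000 + 223/1000 → 99/250
merge 137/500 + 33/100 → 151/250
merge 99/250 + 151/250 → 1
L = 61/500 + 223/1000 + 137/500 + 33/100 + 99/250 + 151/250 + 1 = 2949/1000 = 2.949 bits/symbol.

2.949 bits/symbol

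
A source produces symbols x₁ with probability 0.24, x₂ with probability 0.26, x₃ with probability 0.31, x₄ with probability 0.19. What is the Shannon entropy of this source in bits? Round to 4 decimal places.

H = −Σ pᵢ log₂ pᵢ.
−0.24·log₂(0.24) = 0.4941
−0.26·log₂(0.26) = 0.5053
−0.31·log₂(0.31) = 0.5238
−0.19·log₂(0.19) = 0.4552
Sum ≈ 1.9784 → 1.9784 bits.

1.9784 bits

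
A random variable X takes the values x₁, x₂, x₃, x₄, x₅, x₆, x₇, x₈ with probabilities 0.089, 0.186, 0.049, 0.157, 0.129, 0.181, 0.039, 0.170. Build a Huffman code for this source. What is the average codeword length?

2.898 bits/symbol

Repeatedly combine the two least-probable nodes; the expected code length is the sum of the merged weights.
merge 39/1000 + 49/1000 → 11/125
merge 11/125 + 89/1000 → 177/1000
merge 129/1000 + 157/1000 → 143/500
merge 17/100 + 177/1000 → 347/1000
merge 181/1000 + 93/500 → 367/1000
merge 143/500 + 347/1000 → 633/1000
merge 367/1000 + 633/1000 → 1
L = 11/125 + 177/1000 + 143/500 + 347/1000 + 367/1000 + 633/1000 + 1 = 1449/500 = 2.898 bits/symbol.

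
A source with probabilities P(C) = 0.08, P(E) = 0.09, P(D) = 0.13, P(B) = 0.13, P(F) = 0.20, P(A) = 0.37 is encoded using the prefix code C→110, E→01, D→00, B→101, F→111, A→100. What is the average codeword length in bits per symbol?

L̄ = Σ pᵢ·ℓᵢ = 0.08·3 + 0.09·2 + 0.13·2 + 0.13·3 + 0.20·3 + 0.37·3 = 2.78 bits/symbol.

2.78 bits/symbol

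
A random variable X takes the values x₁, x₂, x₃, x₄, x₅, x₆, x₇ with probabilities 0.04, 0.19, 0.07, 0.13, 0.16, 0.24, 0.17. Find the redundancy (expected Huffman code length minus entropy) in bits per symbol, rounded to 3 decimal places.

0.036 bits

Entropy H = −Σ p log₂ p ≈ 2.6439 bits.
Huffman merges: 1/25+7/100→11/100; 11/100+13/100→6/25; 4/25+17/100→33/100; 19/100+6/25→43/100; 6/25+33/100→57/100; 43/100+57/100→1. L = 67/25 ≈ 2.6800.
L − H = 2.6800 − 2.6439 = 0.036 bits.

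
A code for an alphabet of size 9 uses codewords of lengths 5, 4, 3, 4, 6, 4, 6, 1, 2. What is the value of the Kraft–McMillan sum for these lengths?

With common denominator 2^6 = 64: Σ 2^(−ℓᵢ) = 2/64 + 4/64 + 8/64 + 4/64 + 1/64 + 4/64 + 1/64 + 32/64 + 16/64 = 72/64 = 1.125.

1.125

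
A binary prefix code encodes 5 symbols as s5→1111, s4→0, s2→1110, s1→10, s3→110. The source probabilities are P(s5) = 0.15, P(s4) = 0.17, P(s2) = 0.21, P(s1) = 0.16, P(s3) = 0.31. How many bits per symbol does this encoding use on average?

L̄ = Σ pᵢ·ℓᵢ = 0.15·4 + 0.17·1 + 0.21·4 + 0.16·2 + 0.31·3 = 2.86 bits/symbol.

2.86 bits/symbol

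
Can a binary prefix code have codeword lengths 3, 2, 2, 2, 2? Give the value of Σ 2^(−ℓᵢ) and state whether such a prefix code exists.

1.125; no

With common denominator 2^3 = 8: Σ 2^(−ℓᵢ) = 1/8 + 2/8 + 2/8 + 2/8 + 2/8 = 9/8 = 1.125.
Kraft's inequality requires Σ ≤ 1; here Σ = 1.125 > 1, so no such prefix code exists.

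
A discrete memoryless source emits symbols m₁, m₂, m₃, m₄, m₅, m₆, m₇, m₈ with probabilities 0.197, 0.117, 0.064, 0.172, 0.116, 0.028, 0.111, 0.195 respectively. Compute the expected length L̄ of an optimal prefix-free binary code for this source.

2.895 bits/symbol

Repeatedly combine the two least-probable nodes; the expected code length is the sum of the merged weights.
merge 7/250 + 8/125 → 23/250
merge 23/250 + 111/1000 → 203/1000
merge 29/250 + 117/1000 → 233/1000
merge 43/250 + 39/200 → 367/1000
merge 197/1000 + 203/1000 → 2/5
merge 233/1000 + 367/1000 → 3/5
merge 2/5 + 3/5 → 1
L = 23/250 + 203/1000 + 233/1000 + 367/1000 + 2/5 + 3/5 + 1 = 579/200 = 2.895 bits/symbol.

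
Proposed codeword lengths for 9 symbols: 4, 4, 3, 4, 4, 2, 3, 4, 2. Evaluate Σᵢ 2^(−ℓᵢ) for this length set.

1.0625

With common denominator 2^4 = 16: Σ 2^(−ℓᵢ) = 1/16 + 1/16 + 2/16 + 1/16 + 1/16 + 4/16 + 2/16 + 1/16 + 4/16 = 17/16 = 1.0625.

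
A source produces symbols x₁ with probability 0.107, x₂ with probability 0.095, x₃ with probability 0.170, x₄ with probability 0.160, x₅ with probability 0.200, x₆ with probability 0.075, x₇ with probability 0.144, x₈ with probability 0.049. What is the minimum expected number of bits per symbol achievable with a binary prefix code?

2.924 bits/symbol

Repeatedly combine the two least-probable nodes; the expected code length is the sum of the merged weights.
merge 49/1000 + 3/40 → 31/250
merge 19/200 + 107/1000 → 101/500
merge 31/250 + 18/125 → 67/250
merge 4/25 + 17/100 → 33/100
merge 1/5 + 101/500 → 201/500
merge 67/250 + 33/100 → 299/500
merge 201/500 + 299/500 → 1
L = 31/250 + 101/500 + 67/250 + 33/100 + 201/500 + 299/500 + 1 = 731/250 = 2.924 bits/symbol.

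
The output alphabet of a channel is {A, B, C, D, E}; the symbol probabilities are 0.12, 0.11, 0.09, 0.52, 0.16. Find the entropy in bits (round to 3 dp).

H = −Σ pᵢ log₂ pᵢ.
−0.12·log₂(0.12) = 0.3671
−0.11·log₂(0.11) = 0.3503
−0.09·log₂(0.09) = 0.3127
−0.52·log₂(0.52) = 0.4906
−0.16·log₂(0.16) = 0.4230
Sum ≈ 1.9436 → 1.944 bits.

1.944 bits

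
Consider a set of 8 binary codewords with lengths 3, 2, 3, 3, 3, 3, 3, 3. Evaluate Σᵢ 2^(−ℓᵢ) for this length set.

1.125

With common denominator 2^3 = 8: Σ 2^(−ℓᵢ) = 1/8 + 2/8 + 1/8 + 1/8 + 1/8 + 1/8 + 1/8 + 1/8 = 9/8 = 1.125.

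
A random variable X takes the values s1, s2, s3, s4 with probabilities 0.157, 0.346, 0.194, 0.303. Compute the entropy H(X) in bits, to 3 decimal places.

H = −Σ pᵢ log₂ pᵢ.
−0.157·log₂(0.157) = 0.4194
−0.346·log₂(0.346) = 0.5298
−0.194·log₂(0.194) = 0.4590
−0.303·log₂(0.303) = 0.5220
Sum ≈ 1.9301 → 1.930 bits.

1.930 bits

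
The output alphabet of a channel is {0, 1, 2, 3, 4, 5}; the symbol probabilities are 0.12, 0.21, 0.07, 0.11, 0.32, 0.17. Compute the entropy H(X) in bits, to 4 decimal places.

2.4194 bits

H = −Σ pᵢ log₂ pᵢ.
−0.12·log₂(0.12) = 0.3671
−0.21·log₂(0.21) = 0.4728
−0.07·log₂(0.07) = 0.2686
−0.11·log₂(0.11) = 0.3503
−0.32·log₂(0.32) = 0.5260
−0.17·log₂(0.17) = 0.4346
Sum ≈ 2.4194 → 2.4194 bits.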